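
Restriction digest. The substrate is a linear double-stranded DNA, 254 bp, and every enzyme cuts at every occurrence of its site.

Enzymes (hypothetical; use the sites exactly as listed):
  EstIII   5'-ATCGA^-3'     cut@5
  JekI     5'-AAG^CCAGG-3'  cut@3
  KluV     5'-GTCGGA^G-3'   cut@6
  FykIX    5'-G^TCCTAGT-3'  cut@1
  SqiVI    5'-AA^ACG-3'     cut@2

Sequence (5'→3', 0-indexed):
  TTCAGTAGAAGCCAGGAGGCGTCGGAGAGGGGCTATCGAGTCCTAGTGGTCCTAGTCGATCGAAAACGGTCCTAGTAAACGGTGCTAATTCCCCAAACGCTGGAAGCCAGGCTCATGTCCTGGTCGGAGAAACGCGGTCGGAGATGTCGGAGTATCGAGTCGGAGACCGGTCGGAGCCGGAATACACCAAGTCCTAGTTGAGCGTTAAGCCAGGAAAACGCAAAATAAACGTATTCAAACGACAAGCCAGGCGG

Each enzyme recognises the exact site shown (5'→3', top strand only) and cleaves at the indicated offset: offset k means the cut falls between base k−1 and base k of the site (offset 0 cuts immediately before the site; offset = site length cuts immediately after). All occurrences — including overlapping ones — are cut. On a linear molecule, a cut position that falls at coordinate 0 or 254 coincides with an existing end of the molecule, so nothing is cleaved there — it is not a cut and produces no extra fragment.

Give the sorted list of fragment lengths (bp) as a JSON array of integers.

Per-enzyme occurrences:
  EstIII (ATCGA, off=5): starts [34, 58, 153] → cuts [39, 63, 158]
  JekI (AAGCCAGG, off=3): starts [8, 103, 206, 243] → cuts [11, 106, 209, 246]
  KluV (GTCGGAG, off=6): starts [20, 122, 136, 145, 158, 169] → cuts [26, 128, 142, 151, 164, 175]
  FykIX (GTCCTAGT, off=1): starts [39, 48, 68, 190] → cuts [40, 49, 69, 191]
  SqiVI (AAACG, off=2): starts [63, 76, 94, 129, 215, 226, 236] → cuts [65, 78, 96, 131, 217, 228, 238]

Pooled cuts: [11, 26, 39, 40, 49, 63, 65, 69, 78, 96, 106, 128, 131, 142, 151, 158, 164, 175, 191, 209, 217, 228, 238, 246]

Fragment lengths:
  [0,11): 11 bp
  [11,26): 15 bp
  [26,39): 13 bp
  [39,40): 1 bp
  [40,49): 9 bp
  [49,63): 14 bp
  [63,65): 2 bp
  [65,69): 4 bp
  [69,78): 9 bp
  [78,96): 18 bp
  [96,106): 10 bp
  [106,128): 22 bp
  [128,131): 3 bp
  [131,142): 11 bp
  [142,151): 9 bp
  [151,158): 7 bp
  [158,164): 6 bp
  [164,175): 11 bp
  [175,191): 16 bp
  [191,209): 18 bp
  [209,217): 8 bp
  [217,228): 11 bp
  [228,238): 10 bp
  [238,246): 8 bp
  [246,254): 8 bp

[1,2,3,4,6,7,8,8,8,9,9,9,10,10,11,11,11,11,13,14,15,16,18,18,22]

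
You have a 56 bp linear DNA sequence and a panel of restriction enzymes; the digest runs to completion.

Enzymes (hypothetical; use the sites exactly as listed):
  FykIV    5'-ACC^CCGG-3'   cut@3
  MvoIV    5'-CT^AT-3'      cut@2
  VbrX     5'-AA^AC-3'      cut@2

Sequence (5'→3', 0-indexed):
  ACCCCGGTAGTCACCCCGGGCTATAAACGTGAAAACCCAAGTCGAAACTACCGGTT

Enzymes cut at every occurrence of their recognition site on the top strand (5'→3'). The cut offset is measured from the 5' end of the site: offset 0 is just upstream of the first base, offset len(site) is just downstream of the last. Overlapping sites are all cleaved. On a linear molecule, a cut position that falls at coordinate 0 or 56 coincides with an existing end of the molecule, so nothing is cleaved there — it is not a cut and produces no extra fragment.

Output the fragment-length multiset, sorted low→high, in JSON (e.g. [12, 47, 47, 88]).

[3,4,7,8,10,12,12]

Scan for sites:
  FykIV ACCCCGG/3: at [0, 12] ⇒ [3, 15]
  MvoIV CTAT/2: at [20] ⇒ [22]
  VbrX AAAC/2: at [24, 32, 44] ⇒ [26, 34, 46]

Pooled cuts: [3, 15, 22, 26, 34, 46]

Fragment lengths:
  [0,3): 3 bp
  [3,15): 12 bp
  [15,22): 7 bp
  [22,26): 4 bp
  [26,34): 8 bp
  [34,46): 12 bp
  [46,56): 10 bp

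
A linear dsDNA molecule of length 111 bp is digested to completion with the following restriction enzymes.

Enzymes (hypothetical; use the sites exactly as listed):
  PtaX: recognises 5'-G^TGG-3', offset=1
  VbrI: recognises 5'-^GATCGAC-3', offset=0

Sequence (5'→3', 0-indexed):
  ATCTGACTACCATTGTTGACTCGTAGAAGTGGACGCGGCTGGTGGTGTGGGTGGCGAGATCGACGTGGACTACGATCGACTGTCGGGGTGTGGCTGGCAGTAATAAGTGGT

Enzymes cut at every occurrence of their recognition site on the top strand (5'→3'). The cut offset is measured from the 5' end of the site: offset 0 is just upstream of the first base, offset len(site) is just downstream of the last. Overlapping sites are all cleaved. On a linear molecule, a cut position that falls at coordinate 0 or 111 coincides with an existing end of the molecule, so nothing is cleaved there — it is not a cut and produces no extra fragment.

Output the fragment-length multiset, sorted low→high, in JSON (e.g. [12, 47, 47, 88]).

Scan for sites:
  PtaX GTGG/1: at [28, 41, 46, 50, 64, 89, 106] ⇒ [29, 42, 47, 51, 65, 90, 107]
  VbrI GATCGAC/0: at [57, 73] ⇒ [57, 73]

Pooled cuts: [29, 42, 47, 51, 57, 65, 73, 90, 107]

Fragment lengths:
  [0,29): 29 bp
  [29,42): 13 bp
  [42,47): 5 bp
  [47,51): 4 bp
  [51,57): 6 bp
  [57,65): 8 bp
  [65,73): 8 bp
  [73,90): 17 bp
  [90,107): 17 bp
  [107,111): 4 bp

[4,4,5,6,8,8,13,17,17,29]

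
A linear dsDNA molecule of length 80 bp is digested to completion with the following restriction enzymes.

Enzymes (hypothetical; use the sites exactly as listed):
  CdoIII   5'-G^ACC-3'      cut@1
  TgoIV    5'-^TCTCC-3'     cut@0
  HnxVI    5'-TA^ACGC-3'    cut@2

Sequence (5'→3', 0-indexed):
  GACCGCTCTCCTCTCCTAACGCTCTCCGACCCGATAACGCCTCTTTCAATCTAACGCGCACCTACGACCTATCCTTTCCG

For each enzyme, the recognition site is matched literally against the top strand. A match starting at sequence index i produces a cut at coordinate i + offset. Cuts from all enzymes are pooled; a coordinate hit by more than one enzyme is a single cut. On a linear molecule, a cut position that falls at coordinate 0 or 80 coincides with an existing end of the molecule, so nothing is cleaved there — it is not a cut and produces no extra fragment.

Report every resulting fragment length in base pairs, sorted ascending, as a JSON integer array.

[1,4,5,5,6,7,8,13,14,17]

Per-enzyme occurrences:
  CdoIII GACC/1: at [0, 27, 65] ⇒ [1, 28, 66]
  TgoIV TCTCC/0: at [6, 11, 22] ⇒ [6, 11, 22]
  HnxVI TAACGC/2: at [16, 34, 51] ⇒ [18, 36, 53]

Pooled cuts: [1, 6, 11, 18, 22, 28, 36, 53, 66]

Fragment lengths:
  [0,1): 1 bp
  [1,6): 5 bp
  [6,11): 5 bp
  [11,18): 7 bp
  [18,22): 4 bp
  [22,28): 6 bp
  [28,36): 8 bp
  [36,53): 17 bp
  [53,66): 13 bp
  [66,80): 14 bp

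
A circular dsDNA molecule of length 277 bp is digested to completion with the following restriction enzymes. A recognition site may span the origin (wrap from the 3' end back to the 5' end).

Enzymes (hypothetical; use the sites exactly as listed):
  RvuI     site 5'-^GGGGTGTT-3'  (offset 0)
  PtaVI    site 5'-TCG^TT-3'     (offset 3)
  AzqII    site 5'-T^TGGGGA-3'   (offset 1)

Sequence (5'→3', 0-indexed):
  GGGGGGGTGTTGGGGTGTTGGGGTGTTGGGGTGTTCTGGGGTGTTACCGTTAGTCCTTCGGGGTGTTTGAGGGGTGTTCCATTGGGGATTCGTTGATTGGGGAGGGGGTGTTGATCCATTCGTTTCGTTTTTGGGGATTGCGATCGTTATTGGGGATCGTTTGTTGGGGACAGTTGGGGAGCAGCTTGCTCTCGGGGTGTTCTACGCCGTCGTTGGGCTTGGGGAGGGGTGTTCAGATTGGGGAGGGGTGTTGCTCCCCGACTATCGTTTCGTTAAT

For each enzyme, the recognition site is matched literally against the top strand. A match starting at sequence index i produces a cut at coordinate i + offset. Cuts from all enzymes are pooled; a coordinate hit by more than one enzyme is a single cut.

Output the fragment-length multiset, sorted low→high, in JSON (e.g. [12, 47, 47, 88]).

[4,4,5,5,5,5,6,6,7,7,8,8,8,8,9,10,10,10,11,12,13,15,18,19,19,22,23]

Site scan:
  RvuI GGGGTGTT/0: at [3, 11, 19, 27, 37, 59, 70, 104, 193, 225, 244] ⇒ [3, 11, 19, 27, 37, 59, 70, 104, 193, 225, 244]
  PtaVI TCGTT/3: at [89, 119, 124, 143, 156, 209, 264, 269] ⇒ [92, 122, 127, 146, 159, 212, 267, 272]
  AzqII TTGGGGA/1: at [81, 96, 130, 149, 163, 173, 218, 237] ⇒ [82, 97, 131, 150, 164, 174, 219, 238]

All cut coordinates (distinct, sorted): [3, 11, 19, 27, 37, 59, 70, 82, 92, 97, 104, 122, 127, 131, 146, 150, 159, 164, 174, 193, 212, 219, 225, 238, 244, 267, 272]

Fragments:
  3→11: 8 bp
  11→19: 8 bp
  19→27: 8 bp
  27→37: 10 bp
  37→59: 22 bp
  59→70: 11 bp
  70→82: 12 bp
  82→92: 10 bp
  92→97: 5 bp
  97→104: 7 bp
  104→122: 18 bp
  122→127: 5 bp
  127→131: 4 bp
  131→146: 15 bp
  146→150: 4 bp
  150→159: 9 bp
  159→164: 5 bp
  164→174: 10 bp
  174→193: 19 bp
  193→212: 19 bp
  212→219: 7 bp
  219→225: 6 bp
  225→238: 13 bp
  238→244: 6 bp
  244→267: 23 bp
  267→272: 5 bp
  272→3 (wrap): 277-272+3 = 8 bp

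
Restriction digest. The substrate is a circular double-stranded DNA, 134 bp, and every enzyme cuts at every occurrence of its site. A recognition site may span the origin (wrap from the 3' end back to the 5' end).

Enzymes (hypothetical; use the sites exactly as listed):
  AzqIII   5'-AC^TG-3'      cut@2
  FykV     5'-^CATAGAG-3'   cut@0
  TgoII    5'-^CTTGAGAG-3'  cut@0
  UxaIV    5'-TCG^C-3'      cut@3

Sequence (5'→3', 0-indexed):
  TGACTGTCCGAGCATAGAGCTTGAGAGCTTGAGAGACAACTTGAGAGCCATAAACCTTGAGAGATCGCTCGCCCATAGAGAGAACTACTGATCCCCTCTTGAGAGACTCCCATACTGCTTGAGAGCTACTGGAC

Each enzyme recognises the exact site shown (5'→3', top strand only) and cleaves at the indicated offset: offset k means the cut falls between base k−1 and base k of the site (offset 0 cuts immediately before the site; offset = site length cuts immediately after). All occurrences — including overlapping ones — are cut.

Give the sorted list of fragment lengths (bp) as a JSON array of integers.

[2,2,4,4,5,7,8,8,9,12,12,12,15,16,18]

Scan for sites:
  AzqIII ACTG/2: at [2, 86, 113, 127, 132] ⇒ [0, 4, 88, 115, 129]
  FykV CATAGAG/0: at [12, 73] ⇒ [12, 73]
  TgoII CTTGAGAG/0: at [19, 27, 39, 55, 97, 117] ⇒ [19, 27, 39, 55, 97, 117]
  UxaIV TCGC/3: at [64, 68] ⇒ [67, 71]

All cut coordinates (distinct, sorted): [0, 4, 12, 19, 27, 39, 55, 67, 71, 73, 88, 97, 115, 117, 129]

Fragments:
  0→4: 4 bp
  4→12: 8 bp
  12→19: 7 bp
  19→27: 8 bp
  27→39: 12 bp
  39→55: 16 bp
  55→67: 12 bp
  67→71: 4 bp
  71→73: 2 bp
  73→88: 15 bp
  88→97: 9 bp
  97→115: 18 bp
  115→117: 2 bp
  117→129: 12 bp
  129→0 (wrap): 134-129+0 = 5 bp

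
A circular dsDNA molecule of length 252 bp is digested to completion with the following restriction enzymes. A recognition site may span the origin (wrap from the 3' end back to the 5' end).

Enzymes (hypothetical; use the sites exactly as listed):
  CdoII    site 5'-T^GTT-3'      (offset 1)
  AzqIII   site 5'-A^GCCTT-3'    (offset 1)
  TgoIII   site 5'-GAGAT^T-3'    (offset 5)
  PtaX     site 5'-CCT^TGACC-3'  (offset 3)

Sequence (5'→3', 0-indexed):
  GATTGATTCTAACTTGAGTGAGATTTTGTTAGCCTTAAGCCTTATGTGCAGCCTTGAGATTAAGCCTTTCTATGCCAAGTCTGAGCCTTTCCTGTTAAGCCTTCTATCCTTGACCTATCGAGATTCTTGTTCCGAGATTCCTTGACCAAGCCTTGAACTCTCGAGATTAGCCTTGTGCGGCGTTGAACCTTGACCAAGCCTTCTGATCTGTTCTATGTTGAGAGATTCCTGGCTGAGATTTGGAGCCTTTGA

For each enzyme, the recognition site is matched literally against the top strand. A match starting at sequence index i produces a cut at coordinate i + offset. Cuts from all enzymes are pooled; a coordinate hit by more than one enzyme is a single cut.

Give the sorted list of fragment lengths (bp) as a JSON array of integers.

[2,3,3,4,4,4,5,5,7,7,7,7,9,10,10,10,11,12,12,12,13,14,18,21,21,21]

Per-enzyme occurrences:
  CdoII TGTT/1: at [26, 92, 127, 208, 215] ⇒ [27, 93, 128, 209, 216]
  AzqIII AGCCTT/1: at [30, 37, 49, 62, 83, 97, 148, 168, 196, 243] ⇒ [31, 38, 50, 63, 84, 98, 149, 169, 197, 244]
  TgoIII GAGATT/5: at [19, 55, 119, 133, 162, 221, 234, 250] ⇒ [3, 24, 60, 124, 138, 167, 226, 239]
  PtaX CCTTGACC/3: at [107, 139, 187] ⇒ [110, 142, 190]

All cut coordinates (distinct, sorted): [3, 24, 27, 31, 38, 50, 60, 63, 84, 93, 98, 110, 124, 128, 138, 142, 149, 167, 169, 190, 197, 209, 216, 226, 239, 244]

Fragments:
  3→24: 21 bp
  24→27: 3 bp
  27→31: 4 bp
  31→38: 7 bp
  38→50: 12 bp
  50→60: 10 bp
  60→63: 3 bp
  63→84: 21 bp
  84→93: 9 bp
  93→98: 5 bp
  98→110: 12 bp
  110→124: 14 bp
  124→128: 4 bp
  128→138: 10 bp
  138→142: 4 bp
  142→149: 7 bp
  149→167: 18 bp
  167→169: 2 bp
  169→190: 21 bp
  190→197: 7 bp
  197→209: 12 bp
  209→216: 7 bp
  216→226: 10 bp
  226→239: 13 bp
  239→244: 5 bp
  244→3 (wrap): 252-244+3 = 11 bp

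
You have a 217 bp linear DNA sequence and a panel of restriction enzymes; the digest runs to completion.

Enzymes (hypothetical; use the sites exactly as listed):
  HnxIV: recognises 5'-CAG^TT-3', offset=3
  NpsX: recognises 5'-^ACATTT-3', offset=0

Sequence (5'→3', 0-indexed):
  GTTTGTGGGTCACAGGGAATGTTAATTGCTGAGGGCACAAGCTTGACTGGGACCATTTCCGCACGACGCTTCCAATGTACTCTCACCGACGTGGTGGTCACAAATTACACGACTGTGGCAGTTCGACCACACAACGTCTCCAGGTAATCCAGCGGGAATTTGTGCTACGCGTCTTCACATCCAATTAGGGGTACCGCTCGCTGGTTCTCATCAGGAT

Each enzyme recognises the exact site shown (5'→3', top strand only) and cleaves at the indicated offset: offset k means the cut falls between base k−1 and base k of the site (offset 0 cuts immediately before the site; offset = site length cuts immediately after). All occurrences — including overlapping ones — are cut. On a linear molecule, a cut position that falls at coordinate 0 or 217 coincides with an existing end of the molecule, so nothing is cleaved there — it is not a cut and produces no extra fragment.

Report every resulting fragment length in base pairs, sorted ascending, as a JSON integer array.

[96,121]

Scan for sites:
  HnxIV (CAGTT, off=3): starts [118] → cuts [121]
  NpsX (ACATTT, off=0): no sites

All cut coordinates (distinct, sorted): [121]

Fragments:
  [0,121): 121 bp
  [121,217): 96 bp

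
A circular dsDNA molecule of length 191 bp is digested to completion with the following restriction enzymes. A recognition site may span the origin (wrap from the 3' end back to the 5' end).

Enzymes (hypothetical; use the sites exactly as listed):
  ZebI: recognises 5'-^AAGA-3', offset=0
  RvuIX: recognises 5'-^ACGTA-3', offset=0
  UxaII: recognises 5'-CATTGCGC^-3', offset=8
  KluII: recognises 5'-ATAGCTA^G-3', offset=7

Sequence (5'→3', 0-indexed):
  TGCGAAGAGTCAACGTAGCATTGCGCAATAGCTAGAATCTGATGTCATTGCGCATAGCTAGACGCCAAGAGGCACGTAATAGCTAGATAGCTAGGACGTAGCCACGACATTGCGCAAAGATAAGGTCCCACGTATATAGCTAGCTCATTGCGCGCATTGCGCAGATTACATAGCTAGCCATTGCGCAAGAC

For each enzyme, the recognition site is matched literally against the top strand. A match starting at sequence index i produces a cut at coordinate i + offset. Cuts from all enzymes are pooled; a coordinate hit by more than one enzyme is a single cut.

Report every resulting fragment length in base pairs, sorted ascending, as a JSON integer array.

[1,2,6,7,7,8,8,8,9,9,10,11,12,13,13,14,14,19,20]

Site scan:
  ZebI AAGA/0: at [4, 66, 116, 186] ⇒ [4, 66, 116, 186]
  RvuIX ACGTA/0: at [12, 73, 95, 129] ⇒ [12, 73, 95, 129]
  UxaII CATTGCGC/8: at [18, 45, 107, 145, 154, 178] ⇒ [26, 53, 115, 153, 162, 186]
  KluII ATAGCTAG/7: at [27, 53, 78, 86, 135, 169] ⇒ [34, 60, 85, 93, 142, 176]

Pooled cuts: [4, 12, 26, 34, 53, 60, 66, 73, 85, 93, 95, 115, 116, 129, 142, 153, 162, 176, 186]

Fragment lengths:
  4→12: 8 bp
  12→26: 14 bp
  26→34: 8 bp
  34→53: 19 bp
  53→60: 7 bp
  60→66: 6 bp
  66→73: 7 bp
  73→85: 12 bp
  85→93: 8 bp
  93→95: 2 bp
  95→115: 20 bp
  115→116: 1 bp
  116→129: 13 bp
  129→142: 13 bp
  142→153: 11 bp
  153→162: 9 bp
  162→176: 14 bp
  176→186: 10 bp
  186→4 (wrap): 191-186+4 = 9 bp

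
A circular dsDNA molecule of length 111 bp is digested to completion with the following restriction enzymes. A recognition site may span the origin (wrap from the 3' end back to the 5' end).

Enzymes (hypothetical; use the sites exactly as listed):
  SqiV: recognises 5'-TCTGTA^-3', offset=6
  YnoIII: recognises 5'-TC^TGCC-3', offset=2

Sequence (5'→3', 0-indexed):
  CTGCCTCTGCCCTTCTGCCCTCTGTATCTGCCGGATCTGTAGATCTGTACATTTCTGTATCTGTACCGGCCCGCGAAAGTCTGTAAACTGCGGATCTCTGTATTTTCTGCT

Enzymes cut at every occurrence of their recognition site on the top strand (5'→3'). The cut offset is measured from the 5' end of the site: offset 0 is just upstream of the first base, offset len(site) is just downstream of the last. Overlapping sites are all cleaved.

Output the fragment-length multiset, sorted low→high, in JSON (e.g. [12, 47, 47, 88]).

[2,6,6,8,8,10,10,11,13,17,20]

Per-enzyme occurrences:
  SqiV TCTGTA/6: at [20, 35, 43, 53, 59, 79, 96] ⇒ [26, 41, 49, 59, 65, 85, 102]
  YnoIII TCTGCC/2: at [5, 13, 26, 110] ⇒ [1, 7, 15, 28]

All cut coordinates (distinct, sorted): [1, 7, 15, 26, 28, 41, 49, 59, 65, 85, 102]

Fragments:
  1→7: 6 bp
  7→15: 8 bp
  15→26: 11 bp
  26→28: 2 bp
  28→41: 13 bp
  41→49: 8 bp
  49→59: 10 bp
  59→65: 6 bp
  65→85: 20 bp
  85→102: 17 bp
  102→1 (wrap): 111-102+1 = 10 bp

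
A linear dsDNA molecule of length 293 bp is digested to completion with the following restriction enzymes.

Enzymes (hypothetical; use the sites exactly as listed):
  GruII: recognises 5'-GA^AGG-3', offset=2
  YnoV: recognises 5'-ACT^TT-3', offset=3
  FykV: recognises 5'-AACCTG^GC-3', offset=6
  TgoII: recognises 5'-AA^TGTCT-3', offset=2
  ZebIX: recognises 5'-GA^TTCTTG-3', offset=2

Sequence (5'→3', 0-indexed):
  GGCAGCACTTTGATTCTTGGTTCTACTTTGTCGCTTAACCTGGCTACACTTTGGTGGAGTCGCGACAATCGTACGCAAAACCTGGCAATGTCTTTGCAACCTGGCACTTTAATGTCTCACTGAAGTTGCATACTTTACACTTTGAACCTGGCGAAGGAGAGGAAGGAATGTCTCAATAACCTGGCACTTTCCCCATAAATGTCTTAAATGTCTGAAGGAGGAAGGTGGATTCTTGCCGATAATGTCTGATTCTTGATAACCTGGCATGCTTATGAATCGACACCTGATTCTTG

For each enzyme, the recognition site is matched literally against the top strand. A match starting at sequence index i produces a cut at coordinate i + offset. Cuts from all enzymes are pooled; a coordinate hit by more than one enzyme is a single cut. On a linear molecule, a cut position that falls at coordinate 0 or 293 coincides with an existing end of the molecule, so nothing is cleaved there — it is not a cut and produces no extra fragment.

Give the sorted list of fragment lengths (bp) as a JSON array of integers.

[4,4,4,4,5,5,5,6,7,7,7,7,7,8,9,9,9,9,11,13,14,14,15,15,15,22,24,34]

Per-enzyme occurrences:
  GruII GAAGG/2: at [152, 161, 213, 220] ⇒ [154, 163, 215, 222]
  YnoV ACTTT/3: at [6, 24, 47, 105, 131, 138, 185] ⇒ [9, 27, 50, 108, 134, 141, 188]
  FykV AACCTGGC/6: at [36, 78, 97, 144, 177, 257] ⇒ [42, 84, 103, 150, 183, 263]
  TgoII AATGTCT/2: at [86, 110, 166, 197, 206, 240] ⇒ [88, 112, 168, 199, 208, 242]
  ZebIX GATTCTTG/2: at [11, 227, 247, 285] ⇒ [13, 229, 249, 287]

All cut coordinates (distinct, sorted): [9, 13, 27, 42, 50, 84, 88, 103, 108, 112, 134, 141, 150, 154, 163, 168, 183, 188, 199, 208, 215, 222, 229, 242, 249, 263, 287]

Fragment lengths:
  [0,9): 9 bp
  [9,13): 4 bp
  [13,27): 14 bp
  [27,42): 15 bp
  [42,50): 8 bp
  [50,84): 34 bp
  [84,88): 4 bp
  [88,103): 15 bp
  [103,108): 5 bp
  [108,112): 4 bp
  [112,134): 22 bp
  [134,141): 7 bp
  [141,150): 9 bp
  [150,154): 4 bp
  [154,163): 9 bp
  [163,168): 5 bp
  [168,183): 15 bp
  [183,188): 5 bp
  [188,199): 11 bp
  [199,208): 9 bp
  [208,215): 7 bp
  [215,222): 7 bp
  [222,229): 7 bp
  [229,242): 13 bp
  [242,249): 7 bp
  [249,263): 14 bp
  [263,287): 24 bp
  [287,293): 6 bp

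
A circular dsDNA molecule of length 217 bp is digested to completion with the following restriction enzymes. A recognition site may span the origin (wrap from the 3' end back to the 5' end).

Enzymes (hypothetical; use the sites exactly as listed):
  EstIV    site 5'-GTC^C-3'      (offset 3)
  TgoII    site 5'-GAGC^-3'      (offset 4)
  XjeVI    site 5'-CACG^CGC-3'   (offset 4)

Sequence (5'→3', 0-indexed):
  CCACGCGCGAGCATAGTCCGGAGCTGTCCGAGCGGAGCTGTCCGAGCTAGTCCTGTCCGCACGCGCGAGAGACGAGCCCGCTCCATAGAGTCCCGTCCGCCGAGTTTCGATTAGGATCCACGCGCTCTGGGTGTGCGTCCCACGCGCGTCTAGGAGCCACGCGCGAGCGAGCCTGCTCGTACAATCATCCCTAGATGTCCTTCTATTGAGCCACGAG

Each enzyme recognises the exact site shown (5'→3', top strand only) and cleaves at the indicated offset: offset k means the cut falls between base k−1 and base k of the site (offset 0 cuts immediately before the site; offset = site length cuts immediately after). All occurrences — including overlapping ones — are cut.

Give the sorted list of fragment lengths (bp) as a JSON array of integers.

[4,4,4,4,4,5,5,5,5,5,5,5,6,6,6,7,7,7,12,13,14,15,17,25,27]

Scan for sites:
  EstIV (GTCC, off=3): starts [15, 25, 39, 49, 54, 89, 94, 136, 196] → cuts [18, 28, 42, 52, 57, 92, 97, 139, 199]
  TgoII (GAGC, off=4): starts [8, 20, 29, 34, 43, 73, 153, 164, 168, 207, 214] → cuts [1, 12, 24, 33, 38, 47, 77, 157, 168, 172, 211]
  XjeVI (CACGCGC, off=4): starts [1, 59, 118, 140, 157] → cuts [5, 63, 122, 144, 161]

Pooled cuts: [1, 5, 12, 18, 24, 28, 33, 38, 42, 47, 52, 57, 63, 77, 92, 97, 122, 139, 144, 157, 161, 168, 172, 199, 211]

Fragment lengths:
  1→5: 4 bp
  5→12: 7 bp
  12→18: 6 bp
  18→24: 6 bp
  24→28: 4 bp
  28→33: 5 bp
  33→38: 5 bp
  38→42: 4 bp
  42→47: 5 bp
  47→52: 5 bp
  52→57: 5 bp
  57→63: 6 bp
  63→77: 14 bp
  77→92: 15 bp
  92→97: 5 bp
  97→122: 25 bp
  122→139: 17 bp
  139→144: 5 bp
  144→157: 13 bp
  157→161: 4 bp
  161→168: 7 bp
  168→172: 4 bp
  172→199: 27 bp
  199→211: 12 bp
  211→1 (wrap): 217-211+1 = 7 bp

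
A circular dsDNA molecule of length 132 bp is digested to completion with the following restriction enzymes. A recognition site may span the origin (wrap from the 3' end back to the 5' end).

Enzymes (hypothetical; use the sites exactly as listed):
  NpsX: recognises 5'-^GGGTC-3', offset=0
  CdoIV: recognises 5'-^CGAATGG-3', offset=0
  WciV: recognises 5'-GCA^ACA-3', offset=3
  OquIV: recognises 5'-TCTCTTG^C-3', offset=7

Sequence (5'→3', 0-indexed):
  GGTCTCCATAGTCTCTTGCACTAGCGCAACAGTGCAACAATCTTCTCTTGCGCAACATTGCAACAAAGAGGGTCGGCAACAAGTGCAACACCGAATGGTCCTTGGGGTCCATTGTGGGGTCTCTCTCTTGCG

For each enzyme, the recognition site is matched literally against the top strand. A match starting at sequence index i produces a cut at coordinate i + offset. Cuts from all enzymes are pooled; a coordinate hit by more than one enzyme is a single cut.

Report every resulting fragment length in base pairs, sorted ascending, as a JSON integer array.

[1,4,4,7,8,8,9,9,10,12,13,14,14,19]

Scan for sites:
  NpsX (GGGTC, off=0): starts [69, 104, 116, 131] → cuts [69, 104, 116, 131]
  CdoIV (CGAATGG, off=0): starts [91] → cuts [91]
  WciV (GCAACA, off=3): starts [25, 33, 51, 59, 75, 84] → cuts [28, 36, 54, 62, 78, 87]
  OquIV (TCTCTTGC, off=7): starts [11, 43, 123] → cuts [18, 50, 130]

All cut coordinates (distinct, sorted): [18, 28, 36, 50, 54, 62, 69, 78, 87, 91, 104, 116, 130, 131]

Fragments:
  18→28: 10 bp
  28→36: 8 bp
  36→50: 14 bp
  50→54: 4 bp
  54→62: 8 bp
  62→69: 7 bp
  69→78: 9 bp
  78→87: 9 bp
  87→91: 4 bp
  91→104: 13 bp
  104→116: 12 bp
  116→130: 14 bp
  130→131: 1 bp
  131→18 (wrap): 132-131+18 = 19 bp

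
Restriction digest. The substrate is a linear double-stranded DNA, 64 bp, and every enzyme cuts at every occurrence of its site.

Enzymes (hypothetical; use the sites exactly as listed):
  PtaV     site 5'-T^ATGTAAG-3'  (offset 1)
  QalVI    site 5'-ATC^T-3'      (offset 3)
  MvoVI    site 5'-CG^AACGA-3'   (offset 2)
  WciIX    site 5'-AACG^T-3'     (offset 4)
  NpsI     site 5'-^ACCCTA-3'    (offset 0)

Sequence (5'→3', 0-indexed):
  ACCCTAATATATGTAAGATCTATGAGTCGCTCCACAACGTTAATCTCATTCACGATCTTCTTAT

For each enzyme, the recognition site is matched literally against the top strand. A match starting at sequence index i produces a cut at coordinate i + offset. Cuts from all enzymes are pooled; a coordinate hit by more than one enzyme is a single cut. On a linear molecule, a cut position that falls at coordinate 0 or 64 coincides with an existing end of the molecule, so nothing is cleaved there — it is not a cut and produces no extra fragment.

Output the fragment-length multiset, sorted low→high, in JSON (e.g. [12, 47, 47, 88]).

Scan for sites:
  PtaV (TATGTAAG, off=1): starts [9] → cuts [10]
  QalVI (ATCT, off=3): starts [17, 42, 54] → cuts [20, 45, 57]
  MvoVI (CGAACGA, off=2): no sites
  WciIX (AACGT, off=4): starts [35] → cuts [39]
  NpsI (ACCCTA, off=0): starts [0] → cuts [] (position 0 is a terminus of the linear molecule — no cut)

Pooled cuts: [10, 20, 39, 45, 57]

Fragment lengths:
  [0,10): 10 bp
  [10,20): 10 bp
  [20,39): 19 bp
  [39,45): 6 bp
  [45,57): 12 bp
  [57,64): 7 bp

[6,7,10,10,12,19]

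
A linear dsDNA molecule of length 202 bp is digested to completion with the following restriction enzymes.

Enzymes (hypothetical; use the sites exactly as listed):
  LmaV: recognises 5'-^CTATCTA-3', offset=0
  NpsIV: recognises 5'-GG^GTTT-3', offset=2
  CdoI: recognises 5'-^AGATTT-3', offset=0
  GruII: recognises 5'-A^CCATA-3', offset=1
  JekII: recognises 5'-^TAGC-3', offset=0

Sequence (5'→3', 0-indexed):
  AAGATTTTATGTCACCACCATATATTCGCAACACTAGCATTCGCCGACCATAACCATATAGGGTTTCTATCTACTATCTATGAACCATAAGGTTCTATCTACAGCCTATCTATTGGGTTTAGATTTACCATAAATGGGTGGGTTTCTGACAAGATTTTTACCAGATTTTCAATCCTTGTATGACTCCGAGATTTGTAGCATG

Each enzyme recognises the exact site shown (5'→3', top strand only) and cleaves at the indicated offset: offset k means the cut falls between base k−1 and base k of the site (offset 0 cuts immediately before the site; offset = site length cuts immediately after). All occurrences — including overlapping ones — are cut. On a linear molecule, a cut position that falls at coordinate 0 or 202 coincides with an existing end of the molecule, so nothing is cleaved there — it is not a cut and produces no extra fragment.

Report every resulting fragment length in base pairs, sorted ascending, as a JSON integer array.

Scan for sites:
  LmaV CTATCTA/0: at [66, 73, 94, 105] ⇒ [66, 73, 94, 105]
  NpsIV GGGTTT/2: at [60, 114, 139] ⇒ [62, 116, 141]
  CdoI AGATTT/0: at [1, 120, 151, 162, 188] ⇒ [1, 120, 151, 162, 188]
  GruII ACCATA/1: at [16, 46, 52, 83, 126] ⇒ [17, 47, 53, 84, 127]
  JekII TAGC/0: at [34, 195] ⇒ [34, 195]

Pooled cuts: [1, 17, 34, 47, 53, 62, 66, 73, 84, 94, 105, 116, 120, 127, 141, 151, 162, 188, 195]

Fragments:
  [0,1): 1 bp
  [1,17): 16 bp
  [17,34): 17 bp
  [34,47): 13 bp
  [47,53): 6 bp
  [53,62): 9 bp
  [62,66): 4 bp
  [66,73): 7 bp
  [73,84): 11 bp
  [84,94): 10 bp
  [94,105): 11 bp
  [105,116): 11 bp
  [116,120): 4 bp
  [120,127): 7 bp
  [127,141): 14 bp
  [141,151): 10 bp
  [151,162): 11 bp
  [162,188): 26 bp
  [188,195): 7 bp
  [195,202): 7 bp

[1,4,4,6,7,7,7,7,9,10,10,11,11,11,11,13,14,16,17,26]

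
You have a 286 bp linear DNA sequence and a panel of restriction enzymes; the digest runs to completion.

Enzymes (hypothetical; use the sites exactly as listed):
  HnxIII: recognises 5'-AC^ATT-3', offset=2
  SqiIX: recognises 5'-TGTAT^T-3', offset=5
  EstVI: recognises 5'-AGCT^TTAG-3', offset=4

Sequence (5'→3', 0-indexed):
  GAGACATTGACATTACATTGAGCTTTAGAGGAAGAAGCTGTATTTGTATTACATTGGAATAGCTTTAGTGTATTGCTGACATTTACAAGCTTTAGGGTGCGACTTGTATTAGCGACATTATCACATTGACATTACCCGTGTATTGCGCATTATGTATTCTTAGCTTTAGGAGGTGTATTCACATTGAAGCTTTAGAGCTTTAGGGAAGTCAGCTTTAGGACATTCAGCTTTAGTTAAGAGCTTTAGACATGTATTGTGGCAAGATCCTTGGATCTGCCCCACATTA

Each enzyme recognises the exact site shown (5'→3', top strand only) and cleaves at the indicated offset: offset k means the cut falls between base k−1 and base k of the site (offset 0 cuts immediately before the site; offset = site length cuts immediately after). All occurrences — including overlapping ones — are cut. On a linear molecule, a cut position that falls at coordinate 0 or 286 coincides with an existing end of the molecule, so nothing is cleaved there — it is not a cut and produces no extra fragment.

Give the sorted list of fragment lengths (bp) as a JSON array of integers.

[3,4,4,5,5,6,6,6,7,7,7,8,8,8,8,8,9,9,11,12,12,13,13,13,14,15,18,19,28]

Scan for sites:
  HnxIII (ACATT, off=2): starts [3, 9, 14, 50, 78, 114, 122, 128, 180, 219, 280] → cuts [5, 11, 16, 52, 80, 116, 124, 130, 182, 221, 282]
  SqiIX (TGTATT, off=5): starts [38, 44, 68, 104, 138, 152, 173, 249] → cuts [43, 49, 73, 109, 143, 157, 178, 254]
  EstVI (AGCTTTAG, off=4): starts [20, 60, 87, 161, 187, 195, 210, 225, 238] → cuts [24, 64, 91, 165, 191, 199, 214, 229, 242]

All cut coordinates (distinct, sorted): [5, 11, 16, 24, 43, 49, 52, 64, 73, 80, 91, 109, 116, 124, 130, 143, 157, 165, 178, 182, 191, 199, 214, 221, 229, 242, 254, 282]

Fragment lengths:
  [0,5): 5 bp
  [5,11): 6 bp
  [11,16): 5 bp
  [16,24): 8 bp
  [24,43): 19 bp
  [43,49): 6 bp
  [49,52): 3 bp
  [52,64): 12 bp
  [64,73): 9 bp
  [73,80): 7 bp
  [80,91): 11 bp
  [91,109): 18 bp
  [109,116): 7 bp
  [116,124): 8 bp
  [124,130): 6 bp
  [130,143): 13 bp
  [143,157): 14 bp
  [157,165): 8 bp
  [165,178): 13 bp
  [178,182): 4 bp
  [182,191): 9 bp
  [191,199): 8 bp
  [199,214): 15 bp
  [214,221): 7 bp
  [221,229): 8 bp
  [229,242): 13 bp
  [242,254): 12 bp
  [254,282): 28 bp
  [282,286): 4 bp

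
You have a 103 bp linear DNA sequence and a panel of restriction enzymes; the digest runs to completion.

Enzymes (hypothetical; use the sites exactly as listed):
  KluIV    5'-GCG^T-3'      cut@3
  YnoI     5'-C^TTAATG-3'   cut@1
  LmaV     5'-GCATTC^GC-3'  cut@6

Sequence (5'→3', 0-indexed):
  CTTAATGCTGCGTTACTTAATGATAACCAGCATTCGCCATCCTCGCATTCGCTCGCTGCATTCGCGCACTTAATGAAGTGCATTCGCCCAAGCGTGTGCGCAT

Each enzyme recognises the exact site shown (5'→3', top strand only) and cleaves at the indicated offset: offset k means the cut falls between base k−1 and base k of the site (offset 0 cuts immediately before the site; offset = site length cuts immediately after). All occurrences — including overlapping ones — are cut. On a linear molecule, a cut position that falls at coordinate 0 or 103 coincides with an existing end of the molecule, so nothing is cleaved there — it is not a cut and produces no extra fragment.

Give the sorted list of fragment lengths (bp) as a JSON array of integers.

[1,4,6,9,9,11,13,15,16,19]

Site scan:
  KluIV GCGT/3: at [9, 91] ⇒ [12, 94]
  YnoI CTTAATG/1: at [0, 15, 68] ⇒ [1, 16, 69]
  LmaV GCATTCGC/6: at [29, 44, 57, 79] ⇒ [35, 50, 63, 85]

Pooled cuts: [1, 12, 16, 35, 50, 63, 69, 85, 94]

Fragments:
  [0,1): 1 bp
  [1,12): 11 bp
  [12,16): 4 bp
  [16,35): 19 bp
  [35,50): 15 bp
  [50,63): 13 bp
  [63,69): 6 bp
  [69,85): 16 bp
  [85,94): 9 bp
  [94,103): 9 bp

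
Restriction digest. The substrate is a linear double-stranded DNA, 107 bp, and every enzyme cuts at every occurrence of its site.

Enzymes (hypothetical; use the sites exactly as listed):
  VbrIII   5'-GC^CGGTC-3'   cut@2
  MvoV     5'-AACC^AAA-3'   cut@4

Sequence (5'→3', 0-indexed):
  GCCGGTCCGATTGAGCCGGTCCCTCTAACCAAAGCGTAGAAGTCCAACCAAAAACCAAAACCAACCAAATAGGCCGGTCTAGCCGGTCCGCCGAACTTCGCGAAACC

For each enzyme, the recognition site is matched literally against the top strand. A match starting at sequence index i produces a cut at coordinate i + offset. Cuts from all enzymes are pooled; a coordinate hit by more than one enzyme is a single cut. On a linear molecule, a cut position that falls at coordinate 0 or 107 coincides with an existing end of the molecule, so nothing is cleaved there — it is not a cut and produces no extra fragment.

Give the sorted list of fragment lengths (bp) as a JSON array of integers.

Per-enzyme occurrences:
  VbrIII GCCGGTC/2: at [0, 14, 72, 81] ⇒ [2, 16, 74, 83]
  MvoV AACCAAA/4: at [26, 45, 52, 62] ⇒ [30, 49, 56, 66]

All cut coordinates (distinct, sorted): [2, 16, 30, 49, 56, 66, 74, 83]

Fragment lengths:
  [0,2): 2 bp
  [2,16): 14 bp
  [16,30): 14 bp
  [30,49): 19 bp
  [49,56): 7 bp
  [56,66): 10 bp
  [66,74): 8 bp
  [74,83): 9 bp
  [83,107): 24 bp

[2,7,8,9,10,14,14,19,24]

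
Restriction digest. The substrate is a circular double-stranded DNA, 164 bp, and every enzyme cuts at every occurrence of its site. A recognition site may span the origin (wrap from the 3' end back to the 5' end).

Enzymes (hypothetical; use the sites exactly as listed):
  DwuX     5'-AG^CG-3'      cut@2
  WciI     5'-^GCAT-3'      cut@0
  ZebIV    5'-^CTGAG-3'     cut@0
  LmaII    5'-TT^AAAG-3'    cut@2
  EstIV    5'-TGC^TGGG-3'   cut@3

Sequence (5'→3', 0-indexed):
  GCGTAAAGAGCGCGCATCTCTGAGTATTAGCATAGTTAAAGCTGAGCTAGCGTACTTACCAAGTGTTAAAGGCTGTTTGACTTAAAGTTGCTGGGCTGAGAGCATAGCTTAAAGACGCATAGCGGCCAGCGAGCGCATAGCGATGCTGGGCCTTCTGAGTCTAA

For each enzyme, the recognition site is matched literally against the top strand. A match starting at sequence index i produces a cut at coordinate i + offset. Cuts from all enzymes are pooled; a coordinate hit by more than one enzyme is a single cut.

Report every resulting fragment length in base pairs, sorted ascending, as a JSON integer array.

Scan for sites:
  DwuX AGCG/2: at [8, 48, 120, 127, 131, 138, 163] ⇒ [1, 10, 50, 122, 129, 133, 140]
  WciI GCAT/0: at [13, 29, 101, 116, 134] ⇒ [13, 29, 101, 116, 134]
  ZebIV CTGAG/0: at [19, 41, 95, 154] ⇒ [19, 41, 95, 154]
  LmaII TTAAAG/2: at [35, 65, 81, 108] ⇒ [37, 67, 83, 110]
  EstIV TGCTGGG/3: at [88, 143] ⇒ [91, 146]

Pooled cuts: [1, 10, 13, 19, 29, 37, 41, 50, 67, 83, 91, 95, 101, 110, 116, 122, 129, 133, 134, 140, 146, 154]

Fragment lengths:
  1→10: 9 bp
  10→13: 3 bp
  13→19: 6 bp
  19→29: 10 bp
  29→37: 8 bp
  37→41: 4 bp
  41→50: 9 bp
  50→67: 17 bp
  67→83: 16 bp
  83→91: 8 bp
  91→95: 4 bp
  95→101: 6 bp
  101→110: 9 bp
  110→116: 6 bp
  116→122: 6 bp
  122→129: 7 bp
  129→133: 4 bp
  133→134: 1 bp
  134→140: 6 bp
  140→146: 6 bp
  146→154: 8 bp
  154→1 (wrap): 164-154+1 = 11 bp

[1,3,4,4,4,6,6,6,6,6,6,7,8,8,8,9,9,9,10,11,16,17]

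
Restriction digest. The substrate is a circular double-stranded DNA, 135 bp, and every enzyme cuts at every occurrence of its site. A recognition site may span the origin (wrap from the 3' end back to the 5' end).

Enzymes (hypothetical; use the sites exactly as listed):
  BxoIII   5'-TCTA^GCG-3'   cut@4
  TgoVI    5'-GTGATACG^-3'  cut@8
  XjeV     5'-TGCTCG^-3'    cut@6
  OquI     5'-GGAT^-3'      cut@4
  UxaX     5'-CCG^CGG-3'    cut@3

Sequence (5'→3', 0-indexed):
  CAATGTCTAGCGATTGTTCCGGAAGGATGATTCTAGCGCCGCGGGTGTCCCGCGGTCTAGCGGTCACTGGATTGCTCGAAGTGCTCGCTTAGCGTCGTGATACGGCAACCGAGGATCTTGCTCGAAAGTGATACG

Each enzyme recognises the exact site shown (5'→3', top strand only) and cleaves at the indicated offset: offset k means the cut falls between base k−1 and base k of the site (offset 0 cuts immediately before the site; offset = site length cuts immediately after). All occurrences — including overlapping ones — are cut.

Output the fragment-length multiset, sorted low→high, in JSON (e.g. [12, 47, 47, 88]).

[6,6,7,7,8,9,9,11,11,12,13,17,19]

Per-enzyme occurrences:
  BxoIII (TCTAGCG, off=4): starts [5, 31, 55] → cuts [9, 35, 59]
  TgoVI (GTGATACG, off=8): starts [96, 127] → cuts [0, 104]
  XjeV (TGCTCG, off=6): starts [72, 81, 118] → cuts [78, 87, 124]
  OquI (GGAT, off=4): starts [24, 68, 112] → cuts [28, 72, 116]
  UxaX (CCGCGG, off=3): starts [38, 49] → cuts [41, 52]

All cut coordinates (distinct, sorted): [0, 9, 28, 35, 41, 52, 59, 72, 78, 87, 104, 116, 124]

Fragment lengths:
  0→9: 9 bp
  9→28: 19 bp
  28→35: 7 bp
  35→41: 6 bp
  41→52: 11 bp
  52→59: 7 bp
  59→72: 13 bp
  72→78: 6 bp
  78→87: 9 bp
  87→104: 17 bp
  104→116: 12 bp
  116→124: 8 bp
  124→0 (wrap): 135-124+0 = 11 bp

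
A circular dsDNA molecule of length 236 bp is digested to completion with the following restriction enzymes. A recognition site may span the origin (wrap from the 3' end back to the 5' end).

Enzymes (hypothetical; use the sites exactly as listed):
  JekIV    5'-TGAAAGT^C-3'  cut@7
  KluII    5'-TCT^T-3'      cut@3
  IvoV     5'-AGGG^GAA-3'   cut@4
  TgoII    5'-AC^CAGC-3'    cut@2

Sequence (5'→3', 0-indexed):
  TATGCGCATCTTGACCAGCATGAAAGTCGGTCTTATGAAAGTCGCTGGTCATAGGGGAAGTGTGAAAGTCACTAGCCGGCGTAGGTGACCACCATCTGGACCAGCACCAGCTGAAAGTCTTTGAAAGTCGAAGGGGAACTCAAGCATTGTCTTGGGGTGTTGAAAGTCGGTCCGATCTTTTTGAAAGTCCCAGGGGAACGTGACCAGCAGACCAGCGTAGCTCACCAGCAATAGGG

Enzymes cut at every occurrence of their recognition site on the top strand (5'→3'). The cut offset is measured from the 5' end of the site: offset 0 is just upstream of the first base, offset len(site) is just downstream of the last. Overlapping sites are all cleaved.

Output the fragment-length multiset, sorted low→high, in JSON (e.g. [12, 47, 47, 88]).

[2,4,6,6,7,7,8,8,9,9,10,11,11,12,13,13,14,15,17,22,32]

Site scan:
  JekIV TGAAAGTC/7: at [20, 35, 62, 111, 121, 160, 181] ⇒ [27, 42, 69, 118, 128, 167, 188]
  KluII TCTT/3: at [8, 30, 117, 149, 175] ⇒ [11, 33, 120, 152, 178]
  IvoV AGGGGAA/4: at [52, 131, 191] ⇒ [56, 135, 195]
  TgoII ACCAGC/2: at [13, 99, 105, 202, 210, 223] ⇒ [15, 101, 107, 204, 212, 225]

Pooled cuts: [11, 15, 27, 33, 42, 56, 69, 101, 107, 118, 120, 128, 135, 152, 167, 178, 188, 195, 204, 212, 225]

Fragment lengths:
  11→15: 4 bp
  15→27: 12 bp
  27→33: 6 bp
  33→42: 9 bp
  42→56: 14 bp
  56→69: 13 bp
  69→101: 32 bp
  101→107: 6 bp
  107→118: 11 bp
  118→120: 2 bp
  120→128: 8 bp
  128→135: 7 bp
  135→152: 17 bp
  152→167: 15 bp
  167→178: 11 bp
  178→188: 10 bp
  188→195: 7 bp
  195→204: 9 bp
  204→212: 8 bp
  212→225: 13 bp
  225→11 (wrap): 236-225+11 = 22 bp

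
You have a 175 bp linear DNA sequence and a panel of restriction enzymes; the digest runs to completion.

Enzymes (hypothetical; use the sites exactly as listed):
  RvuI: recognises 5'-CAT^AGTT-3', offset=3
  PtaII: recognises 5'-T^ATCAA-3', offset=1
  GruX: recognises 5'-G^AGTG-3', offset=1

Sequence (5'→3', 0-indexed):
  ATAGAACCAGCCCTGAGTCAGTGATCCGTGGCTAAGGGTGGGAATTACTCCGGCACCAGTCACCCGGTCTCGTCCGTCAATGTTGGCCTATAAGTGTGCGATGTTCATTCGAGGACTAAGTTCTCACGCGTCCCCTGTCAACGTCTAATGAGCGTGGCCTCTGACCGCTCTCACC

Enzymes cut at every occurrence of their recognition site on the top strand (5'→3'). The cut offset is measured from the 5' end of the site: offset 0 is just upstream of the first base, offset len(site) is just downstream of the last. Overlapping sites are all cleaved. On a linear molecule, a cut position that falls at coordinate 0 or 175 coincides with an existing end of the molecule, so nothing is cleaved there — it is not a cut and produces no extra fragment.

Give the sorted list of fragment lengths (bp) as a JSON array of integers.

[175]

Scan for sites:
  RvuI (CATAGTT, off=3): no sites
  PtaII (TATCAA, off=1): no sites
  GruX (GAGTG, off=1): no sites

All cut coordinates (distinct, sorted): ∅

Fragment lengths:
  no cuts → one linear fragment of 175 bp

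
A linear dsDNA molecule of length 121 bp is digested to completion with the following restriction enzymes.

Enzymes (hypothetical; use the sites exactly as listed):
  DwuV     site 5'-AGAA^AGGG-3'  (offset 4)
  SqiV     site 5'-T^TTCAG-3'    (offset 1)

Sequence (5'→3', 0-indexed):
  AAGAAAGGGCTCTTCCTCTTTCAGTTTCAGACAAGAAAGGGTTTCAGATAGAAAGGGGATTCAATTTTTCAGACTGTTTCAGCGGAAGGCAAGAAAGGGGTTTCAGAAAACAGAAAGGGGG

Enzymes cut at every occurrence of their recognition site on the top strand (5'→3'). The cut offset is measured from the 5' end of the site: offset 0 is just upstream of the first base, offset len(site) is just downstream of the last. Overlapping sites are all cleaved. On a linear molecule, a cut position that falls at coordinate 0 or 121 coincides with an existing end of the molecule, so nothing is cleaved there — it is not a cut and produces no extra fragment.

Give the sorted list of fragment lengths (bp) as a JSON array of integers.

Site scan:
  DwuV AGAAAGGG/4: at [1, 33, 49, 91, 111] ⇒ [5, 37, 53, 95, 115]
  SqiV TTTCAG/1: at [18, 24, 41, 66, 76, 100] ⇒ [19, 25, 42, 67, 77, 101]

All cut coordinates (distinct, sorted): [5, 19, 25, 37, 42, 53, 67, 77, 95, 101, 115]

Fragments:
  [0,5): 5 bp
  [5,19): 14 bp
  [19,25): 6 bp
  [25,37): 12 bp
  [37,42): 5 bp
  [42,53): 11 bp
  [53,67): 14 bp
  [67,77): 10 bp
  [77,95): 18 bp
  [95,101): 6 bp
  [101,115): 14 bp
  [115,121): 6 bp

[5,5,6,6,6,10,11,12,14,14,14,18]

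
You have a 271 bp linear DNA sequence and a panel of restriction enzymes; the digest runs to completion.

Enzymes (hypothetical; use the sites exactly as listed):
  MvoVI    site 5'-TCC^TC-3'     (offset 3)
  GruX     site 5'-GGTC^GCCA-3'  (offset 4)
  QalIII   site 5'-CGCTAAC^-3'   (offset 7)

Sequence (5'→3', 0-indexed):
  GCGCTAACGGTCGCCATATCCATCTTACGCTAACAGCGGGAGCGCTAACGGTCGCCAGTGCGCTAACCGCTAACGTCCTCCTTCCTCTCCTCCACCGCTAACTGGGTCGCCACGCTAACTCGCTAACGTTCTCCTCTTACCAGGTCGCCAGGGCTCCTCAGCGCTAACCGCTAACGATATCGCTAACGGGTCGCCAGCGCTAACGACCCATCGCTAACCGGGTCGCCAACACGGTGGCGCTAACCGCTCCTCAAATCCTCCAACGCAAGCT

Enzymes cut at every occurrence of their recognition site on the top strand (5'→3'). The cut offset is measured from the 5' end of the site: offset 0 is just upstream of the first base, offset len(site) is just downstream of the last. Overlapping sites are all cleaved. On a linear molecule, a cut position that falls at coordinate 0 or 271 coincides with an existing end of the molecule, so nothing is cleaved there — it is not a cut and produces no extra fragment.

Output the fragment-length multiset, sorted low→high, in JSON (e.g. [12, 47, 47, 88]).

Scan for sites:
  MvoVI TCCTC/3: at [75, 82, 87, 131, 154, 247, 255] ⇒ [78, 85, 90, 134, 157, 250, 258]
  GruX GGTCGCCA/4: at [8, 49, 104, 142, 188, 220] ⇒ [12, 53, 108, 146, 192, 224]
  QalIII CGCTAAC/7: at [1, 27, 42, 60, 67, 95, 112, 120, 161, 168, 180, 197, 211, 237] ⇒ [8, 34, 49, 67, 74, 102, 119, 127, 168, 175, 187, 204, 218, 244]

All cut coordinates (distinct, sorted): [8, 12, 34, 49, 53, 67, 74, 78, 85, 90, 102, 108, 119, 127, 134, 146, 157, 168, 175, 187, 192, 204, 218, 224, 244, 250, 258]

Fragment lengths:
  [0,8): 8 bp
  [8,12): 4 bp
  [12,34): 22 bp
  [34,49): 15 bp
  [49,53): 4 bp
  [53,67): 14 bp
  [67,74): 7 bp
  [74,78): 4 bp
  [78,85): 7 bp
  [85,90): 5 bp
  [90,102): 12 bp
  [102,108): 6 bp
  [108,119): 11 bp
  [119,127): 8 bp
  [127,134): 7 bp
  [134,146): 12 bp
  [146,157): 11 bp
  [157,168): 11 bp
  [168,175): 7 bp
  [175,187): 12 bp
  [187,192): 5 bp
  [192,204): 12 bp
  [204,218): 14 bp
  [218,224): 6 bp
  [224,244): 20 bp
  [244,250): 6 bp
  [250,258): 8 bp
  [258,271): 13 bp

[4,4,4,5,5,6,6,6,7,7,7,7,8,8,8,11,11,11,12,12,12,12,13,14,14,15,20,22]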